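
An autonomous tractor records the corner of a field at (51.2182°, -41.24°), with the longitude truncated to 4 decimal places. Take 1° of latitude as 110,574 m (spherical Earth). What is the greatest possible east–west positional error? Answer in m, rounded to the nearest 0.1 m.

6.9 m

Truncating at 4 decimal places can drop up to a full unit in the last place, so the longitude may be off by as much as 0.0001°.
At latitude 51.2182° a degree of longitude spans 110574 m × cos 51.2182° = 110574 × 0.6264 ≈ 69258.7 m.
East–west error: 0.0001° × 69258.7 m/° ≈ 6.92587 m.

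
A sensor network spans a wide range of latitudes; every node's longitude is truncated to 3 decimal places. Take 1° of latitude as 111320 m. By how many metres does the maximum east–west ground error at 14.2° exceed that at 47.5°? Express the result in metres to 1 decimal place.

Truncating at 3 decimal places can drop up to a full unit in the last place, so the longitude may be off by as much as 0.001°.
Error at 14.2° = 0.001° × 111320 × cos 14.2° ≈ 111.32 × 0.9694 = 107.92 m.
Error at 47.5° = 0.001° × 111320 × cos 47.5° ≈ 111.32 × 0.6756 = 75.207 m.
So the lower-latitude error exceeds the higher by 107.92 − 75.207 = 32.712 m.

32.7 metres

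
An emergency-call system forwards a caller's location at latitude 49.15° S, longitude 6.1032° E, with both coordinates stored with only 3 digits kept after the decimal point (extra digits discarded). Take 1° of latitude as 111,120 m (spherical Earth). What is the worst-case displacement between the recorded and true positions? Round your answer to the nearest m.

133 m

Truncating at 3 decimal places can drop up to a full unit in the last place, so each coordinate may be off by as much as 0.001°.
Latitude error → 0.001 × 111120 = 111.12 m along the meridian.
Longitude error → 0.001 × 111120 × cos 49.15° = 0.001 × 111120 × 0.6541 ≈ 72.6815 m.
Worst case both components are at the extreme and orthogonal: √(111.12² + 72.6815²) ≈ 132.779 m.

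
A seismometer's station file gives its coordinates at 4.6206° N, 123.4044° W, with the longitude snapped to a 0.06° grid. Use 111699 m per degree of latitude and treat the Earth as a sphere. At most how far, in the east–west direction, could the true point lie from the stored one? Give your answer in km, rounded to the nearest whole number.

With a 0.06° grid the true value lies within half a step, ±0.06°/2 = ±0.03°, of the stored one.
Parallels shrink by cos φ, so at 4.6206° a degree of longitude is 111699 × 0.9967 ≈ 111336 m.
East–west error: 0.03° × 111336 m/° ≈ 3340.08 m.
That is 3340.08 m = 3.3401 km.

3 km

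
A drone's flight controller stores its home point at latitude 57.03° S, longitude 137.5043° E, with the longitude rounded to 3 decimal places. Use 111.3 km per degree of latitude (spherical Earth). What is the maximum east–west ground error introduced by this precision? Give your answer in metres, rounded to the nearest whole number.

Rounding to 3 decimal places leaves the longitude within ±0.0005° of the true value.
At latitude 57.03° a degree of longitude spans 111300 m × cos 57.03° = 111300 × 0.5442 ≈ 60569.4 m.
So at most 0.0005° × 60569.4 ≈ 30.2847 m east–west.

30 metres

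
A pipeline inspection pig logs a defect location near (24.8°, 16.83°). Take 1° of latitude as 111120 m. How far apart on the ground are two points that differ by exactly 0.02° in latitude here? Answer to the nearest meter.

Along a meridian 0.02° is 0.02 × 111120 = 2222.4 m.

2222 meters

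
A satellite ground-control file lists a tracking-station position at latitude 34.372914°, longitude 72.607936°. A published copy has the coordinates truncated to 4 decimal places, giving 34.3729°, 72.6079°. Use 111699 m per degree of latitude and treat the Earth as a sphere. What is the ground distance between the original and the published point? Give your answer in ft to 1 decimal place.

12.0 ft

Δlat = 34.372914 − 34.3729 = +0.000014°; Δlon = 72.607936 − 72.6079 = +0.000036°.
N–S: 0.000014° × 111699 m/° = 1.56379 m.
E–W at 34.3729°: 0.000036° × 111699 × cos 34.3729° = 0.000036 × 111699 × 0.8254 ≈ 3.31899 m.
Distance: √(1.56379² + 3.31899²) ≈ 3.66894 m.
Converting: 3.66894 m × 3.2808 ft/m ≈ 12.037 ft.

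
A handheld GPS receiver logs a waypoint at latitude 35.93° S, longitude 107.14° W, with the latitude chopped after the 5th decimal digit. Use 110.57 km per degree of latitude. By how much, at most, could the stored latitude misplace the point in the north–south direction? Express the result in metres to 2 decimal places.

1.11 metres

Truncating at 5 decimal places can drop up to a full unit in the last place, so the latitude may be off by as much as 1e-05°.
So the N–S error is at most 1e-05 × 110570 = 1.1057 m.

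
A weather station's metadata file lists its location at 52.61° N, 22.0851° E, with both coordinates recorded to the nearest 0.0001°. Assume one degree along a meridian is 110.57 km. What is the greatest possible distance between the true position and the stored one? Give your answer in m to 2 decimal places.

6.47 m

Rounding to 4 decimal places leaves each coordinate within ±5e-05° of the true value.
North–south component: 5e-05° × 110570 = 5.5285 m.
Longitude error → 5e-05 × 110570 × cos 52.61° = 5e-05 × 110570 × 0.6072 ≈ 3.35711 m.
The two errors are perpendicular, so the maximum displacement is √(5.5285² + 3.35711²) ≈ 6.46796 m.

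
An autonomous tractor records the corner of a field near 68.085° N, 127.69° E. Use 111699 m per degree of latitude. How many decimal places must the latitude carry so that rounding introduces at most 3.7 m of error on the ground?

One degree of latitude covers 111699 m.
With N decimal places the half-ulp bound is 0.5·10⁻ᴺ°, or 0.5·10⁻ᴺ × 111699 m on the ground.
Need 0.5 × 111699 × 10⁻ᴺ ≤ 3.7 → 10⁻ᴺ ≤ 6.625e-05, so N ≥ 4.18.
So 5 decimal places suffice (0.558 m); 4 would allow up to 5.58 m.

5 decimal places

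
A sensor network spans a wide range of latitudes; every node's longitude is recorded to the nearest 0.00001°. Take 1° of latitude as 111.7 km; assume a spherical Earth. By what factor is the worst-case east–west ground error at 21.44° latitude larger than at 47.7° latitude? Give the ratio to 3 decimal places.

Rounding to 5 decimal places leaves the longitude within ±5e-06° of the true value.
At 21.44°: 5e-06° × 111700 × cos 21.44° = 5e-06 × 111700 × 0.9308 ≈ 0.51985 m.
At 47.7°: 5e-06° × 111700 × cos 47.7° = 5e-06 × 111700 × 0.6730 ≈ 0.37588 m.
The ratio reduces to cos 21.44° / cos 47.7° = 0.9308/0.6730 ≈ 1.3830.

1.383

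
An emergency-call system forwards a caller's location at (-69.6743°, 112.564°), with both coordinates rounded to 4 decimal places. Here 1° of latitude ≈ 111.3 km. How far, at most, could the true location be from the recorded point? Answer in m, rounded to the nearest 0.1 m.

Rounding to 4 decimal places leaves each coordinate within ±5e-05° of the true value.
N–S: 5e-05° × 111300 m/° = 5.565 m.
E–W at 69.6743°: 5e-05° × 111300 × cos 69.6743° = 5e-05 × 111300 × 0.3474 ≈ 1.93304 m.
Combining orthogonally: (5.565² + 1.93304²)^½ ≈ 5.89117 m.

5.9 m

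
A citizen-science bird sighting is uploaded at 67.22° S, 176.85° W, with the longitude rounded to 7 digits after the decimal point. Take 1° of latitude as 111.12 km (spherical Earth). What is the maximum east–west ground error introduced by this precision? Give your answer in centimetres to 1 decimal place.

0.2 centimetres

Rounding to 7 decimal places leaves the longitude within ±5e-08° of the true value.
At latitude 67.22° a degree of longitude spans 111120 m × cos 67.22° = 111120 × 0.3872 ≈ 43025 m.
So at most 5e-08° × 43025 ≈ 0.00215125 m east–west.
That is 0.00215125 m = 0.21512 cm.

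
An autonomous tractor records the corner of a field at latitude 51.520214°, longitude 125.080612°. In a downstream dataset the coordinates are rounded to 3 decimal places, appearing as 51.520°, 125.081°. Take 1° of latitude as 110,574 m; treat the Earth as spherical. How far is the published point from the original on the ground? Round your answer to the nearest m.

Δlat = 51.520214 − 51.520 = +0.000214°; Δlon = 125.080612 − 125.081 = -0.000388°.
N–S: 0.000214° × 110574 m/° = 23.6628 m.
East–west at this latitude: -0.000388° × 110574 × cos 51.52° ≈ -0.000388 × 68803.7 = -26.6958 m.
Distance: √(23.6628² + 26.6958²) ≈ 35.6735 m.

36 m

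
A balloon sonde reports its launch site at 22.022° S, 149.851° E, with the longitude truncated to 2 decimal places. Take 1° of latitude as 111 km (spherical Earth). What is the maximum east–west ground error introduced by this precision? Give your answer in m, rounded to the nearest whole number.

1029 m

Truncating at 2 decimal places can drop up to a full unit in the last place, so the longitude may be off by as much as 0.01°.
One degree of longitude at 22.022° is 111000 × cos 22.022° ≈ 111000 × 0.9270 = 102901 m.
So at most 0.01° × 102901 ≈ 1029.01 m east–west.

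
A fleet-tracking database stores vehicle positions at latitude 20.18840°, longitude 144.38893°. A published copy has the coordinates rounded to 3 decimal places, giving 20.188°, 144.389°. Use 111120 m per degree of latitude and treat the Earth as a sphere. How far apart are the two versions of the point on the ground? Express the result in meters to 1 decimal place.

45.0 meters

Δlat = 20.18840 − 20.188 = +0.00040°; Δlon = 144.38893 − 144.389 = -0.00007°.
North–south shift: 0.00040 × 111120 = 44.448 m.
E–W at 20.188°: -0.00007° × 111120 × cos 20.188° = -0.00007 × 111120 × 0.9386 ≈ -7.30054 m.
Combined displacement = (44.448² + 7.30054²)^½ ≈ 45.0436 m.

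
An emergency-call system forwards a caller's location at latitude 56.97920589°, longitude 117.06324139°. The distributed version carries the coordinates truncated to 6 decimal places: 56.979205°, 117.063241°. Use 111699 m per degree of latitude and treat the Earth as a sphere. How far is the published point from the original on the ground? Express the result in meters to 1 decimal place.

0.1 meters

Δlat = 56.97920589 − 56.979205 = +0.00000089°; Δlon = 117.06324139 − 117.063241 = +0.00000039°.
N–S: 0.00000089° × 111699 m/° = 0.0994121 m.
East–west at this latitude: 0.00000039° × 111699 × cos 56.9792° ≈ 0.00000039 × 60869.6 = 0.0237392 m.
Distance: √(0.0994121² + 0.0237392²) ≈ 0.102207 m.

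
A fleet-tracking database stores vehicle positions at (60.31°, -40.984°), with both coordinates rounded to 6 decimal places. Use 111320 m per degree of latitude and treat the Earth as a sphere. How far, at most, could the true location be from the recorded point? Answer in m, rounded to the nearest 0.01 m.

0.06 m

Rounding to 6 decimal places leaves each coordinate within ±5e-07° of the true value.
N–S: 5e-07° × 111320 m/° = 0.05566 m.
East–west component at 60.31°: 5e-07° × 111320 × cos 60.31° ≈ 5e-07 × 55137.6 ≈ 0.0275688 m.
Worst case both components are at the extreme and orthogonal: √(0.05566² + 0.0275688²) ≈ 0.0621134 m.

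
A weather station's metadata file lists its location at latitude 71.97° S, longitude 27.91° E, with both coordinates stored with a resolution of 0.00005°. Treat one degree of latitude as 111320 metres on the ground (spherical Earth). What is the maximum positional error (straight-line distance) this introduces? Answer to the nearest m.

3 m

With a 0.00005° grid the true value lies within half a step, ±0.00005°/2 = ±2.5e-05°, of the stored one.
N–S: 2.5e-05° × 111320 m/° = 2.783 m.
East–west component at 71.97°: 2.5e-05° × 111320 × cos 71.97° ≈ 2.5e-05 × 34455.2 ≈ 0.86138 m.
The two errors are perpendicular, so the maximum displacement is √(2.783² + 0.86138²) ≈ 2.91326 m.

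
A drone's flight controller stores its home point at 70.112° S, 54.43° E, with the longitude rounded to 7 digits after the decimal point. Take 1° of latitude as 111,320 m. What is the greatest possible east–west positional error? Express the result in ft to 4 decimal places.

0.0062 ft

Rounding to 7 decimal places leaves the longitude within ±5e-08° of the true value.
Parallels shrink by cos φ, so at 70.112° a degree of longitude is 111320 × 0.3402 ≈ 37869.1 m.
So at most 5e-08° × 37869.1 ≈ 0.00189346 m east–west.
In feet: 0.00189346 m ÷ 0.3048 ≈ 0.0062121 ft.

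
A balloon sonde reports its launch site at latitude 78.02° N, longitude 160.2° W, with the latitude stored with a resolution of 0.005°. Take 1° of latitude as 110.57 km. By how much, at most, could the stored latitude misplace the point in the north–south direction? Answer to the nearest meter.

276 meters

With a 0.005° grid the true value lies within half a step, ±0.005°/2 = ±0.0025°, of the stored one.
So the N–S error is at most 0.0025 × 110570 = 276.425 m.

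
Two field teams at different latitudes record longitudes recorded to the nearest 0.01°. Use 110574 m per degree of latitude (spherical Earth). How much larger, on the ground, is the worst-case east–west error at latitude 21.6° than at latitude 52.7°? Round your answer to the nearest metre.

179 metres

Rounding to 2 decimal places leaves the longitude within ±0.005° of the true value.
At 21.6°: 0.005° × 110574 × cos 21.6° = 0.005 × 110574 × 0.9298 ≈ 514.05 m.
Error at 52.7° = 0.005° × 110574 × cos 52.7° ≈ 552.87 × 0.6060 = 335.03 m.
So the lower-latitude error exceeds the higher by 514.05 − 335.03 = 179.01 m.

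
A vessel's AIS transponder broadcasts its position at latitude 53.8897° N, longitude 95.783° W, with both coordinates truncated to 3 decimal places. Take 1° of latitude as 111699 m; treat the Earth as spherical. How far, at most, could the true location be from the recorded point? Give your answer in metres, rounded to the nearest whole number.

130 metres

Truncating at 3 decimal places can drop up to a full unit in the last place, so each coordinate may be off by as much as 0.001°.
North–south component: 0.001° × 111699 = 111.699 m.
Longitude error → 0.001 × 111699 × cos 53.8897° = 0.001 × 111699 × 0.5893 ≈ 65.8289 m.
Worst case both components are at the extreme and orthogonal: √(111.699² + 65.8289²) ≈ 129.654 m.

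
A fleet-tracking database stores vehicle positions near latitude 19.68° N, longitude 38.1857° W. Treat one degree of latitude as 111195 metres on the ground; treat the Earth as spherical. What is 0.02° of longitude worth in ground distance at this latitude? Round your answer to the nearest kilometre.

0.02° of longitude at 19.68° is 0.02 × 111195 × cos 19.68° ≈ 0.02 × 104700 = 2094 m.
That is 2094 m = 2.094 km.

2 kilometres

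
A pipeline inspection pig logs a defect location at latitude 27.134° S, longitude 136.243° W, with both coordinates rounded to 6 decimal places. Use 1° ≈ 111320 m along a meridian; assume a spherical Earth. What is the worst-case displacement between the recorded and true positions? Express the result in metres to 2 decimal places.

0.07 metres

Rounding to 6 decimal places leaves each coordinate within ±5e-07° of the true value.
N–S: 5e-07° × 111320 m/° = 0.05566 m.
East–west component at 27.134°: 5e-07° × 111320 × cos 27.134° ≈ 5e-07 × 99068.4 ≈ 0.0495342 m.
The two errors are perpendicular, so the maximum displacement is √(0.05566² + 0.0495342²) ≈ 0.0745095 m.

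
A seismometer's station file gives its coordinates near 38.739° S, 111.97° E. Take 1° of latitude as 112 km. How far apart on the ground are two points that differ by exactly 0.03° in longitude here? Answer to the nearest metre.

2621 metres

At 38.739° a degree of longitude is 112000 × cos 38.739° ≈ 87360.5 m, so 0.03° corresponds to 2620.82 m.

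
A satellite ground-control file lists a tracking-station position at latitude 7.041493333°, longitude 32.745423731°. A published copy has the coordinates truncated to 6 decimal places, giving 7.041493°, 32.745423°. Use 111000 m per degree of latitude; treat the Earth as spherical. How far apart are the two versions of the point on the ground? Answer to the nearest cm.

The latitude changed by +0.000000333° and the longitude by +0.000000731°.
North–south shift: 0.000000333 × 111000 = 0.036963 m.
East–west at this latitude: 0.000000731° × 111000 × cos 7.04149° ≈ 0.000000731 × 110163 = 0.080529 m.
Combined displacement = (0.036963² + 0.080529²)^½ ≈ 0.0886069 m.
That is 0.0886069 m = 8.8607 cm.

9 cm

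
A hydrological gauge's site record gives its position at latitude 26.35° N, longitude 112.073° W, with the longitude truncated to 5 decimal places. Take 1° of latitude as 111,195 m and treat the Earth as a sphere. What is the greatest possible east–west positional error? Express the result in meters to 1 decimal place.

Truncating at 5 decimal places can drop up to a full unit in the last place, so the longitude may be off by as much as 1e-05°.
One degree of longitude at 26.35° is 111195 × cos 26.35° ≈ 111195 × 0.8961 = 99641.8 m.
So at most 1e-05° × 99641.8 ≈ 0.996418 m east–west.

1.0 meters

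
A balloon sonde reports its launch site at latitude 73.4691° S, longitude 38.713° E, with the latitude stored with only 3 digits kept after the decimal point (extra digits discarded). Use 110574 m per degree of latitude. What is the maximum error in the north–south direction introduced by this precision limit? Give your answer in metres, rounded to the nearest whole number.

Truncating at 3 decimal places can drop up to a full unit in the last place, so the latitude may be off by as much as 0.001°.
North–south distance: 0.001° × 110574 m/° = 110.574 m.

111 metres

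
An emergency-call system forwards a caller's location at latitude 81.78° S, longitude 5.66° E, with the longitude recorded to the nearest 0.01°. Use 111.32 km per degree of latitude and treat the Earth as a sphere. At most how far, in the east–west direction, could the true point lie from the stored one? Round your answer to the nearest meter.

Rounding to 2 decimal places leaves the longitude within ±0.005° of the true value.
At latitude 81.78° a degree of longitude spans 111320 m × cos 81.78° = 111320 × 0.1430 ≈ 15915.9 m.
Maximum E–W displacement: 0.005 × 15915.9 = 79.5796 m.

80 meters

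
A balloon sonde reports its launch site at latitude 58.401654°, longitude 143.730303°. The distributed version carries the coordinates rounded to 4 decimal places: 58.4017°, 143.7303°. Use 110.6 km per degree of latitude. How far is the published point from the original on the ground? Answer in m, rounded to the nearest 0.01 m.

Δlat = 58.401654 − 58.4017 = -0.000046°; Δlon = 143.730303 − 143.7303 = +0.000003°.
North–south shift: -0.000046 × 110600 = -5.0876 m.
East–west at this latitude: 0.000003° × 110600 × cos 58.4017° ≈ 0.000003 × 57950 = 0.17385 m.
Combined displacement = (5.0876² + 0.17385²)^½ ≈ 5.09057 m.

5.09 m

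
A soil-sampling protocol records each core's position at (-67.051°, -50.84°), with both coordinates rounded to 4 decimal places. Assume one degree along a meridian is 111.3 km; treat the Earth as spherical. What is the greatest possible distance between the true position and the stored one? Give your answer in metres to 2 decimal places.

5.97 metres

Rounding to 4 decimal places leaves each coordinate within ±5e-05° of the true value.
Latitude error → 5e-05 × 111300 = 5.565 m along the meridian.
Longitude error → 5e-05 × 111300 × cos 67.051° = 5e-05 × 111300 × 0.3899 ≈ 2.16986 m.
Worst case both components are at the extreme and orthogonal: √(5.565² + 2.16986²) ≈ 5.97307 m.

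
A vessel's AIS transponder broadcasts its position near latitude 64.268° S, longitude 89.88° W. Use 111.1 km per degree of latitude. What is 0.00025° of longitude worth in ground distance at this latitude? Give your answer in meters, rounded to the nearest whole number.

12 meters

0.00025° of longitude at 64.268° is 0.00025 × 111100 × cos 64.268° ≈ 0.00025 × 48235.4 = 12.0589 m.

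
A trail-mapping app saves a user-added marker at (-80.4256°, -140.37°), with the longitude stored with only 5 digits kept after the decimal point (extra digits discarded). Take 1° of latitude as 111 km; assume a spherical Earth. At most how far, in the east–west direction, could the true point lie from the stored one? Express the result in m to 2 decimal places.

0.18 m

Truncating at 5 decimal places can drop up to a full unit in the last place, so the longitude may be off by as much as 1e-05°.
One degree of longitude at 80.4256° is 111000 × cos 80.4256° ≈ 111000 × 0.1663 = 18462.4 m.
Maximum E–W displacement: 1e-05 × 18462.4 = 0.184624 m.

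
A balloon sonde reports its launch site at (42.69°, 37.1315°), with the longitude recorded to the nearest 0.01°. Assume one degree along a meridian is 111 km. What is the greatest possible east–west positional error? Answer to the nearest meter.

Rounding to 2 decimal places leaves the longitude within ±0.005° of the true value.
One degree of longitude at 42.69° is 111000 × cos 42.69° ≈ 111000 × 0.7350 = 81588.7 m.
Maximum E–W displacement: 0.005 × 81588.7 = 407.943 m.

408 meters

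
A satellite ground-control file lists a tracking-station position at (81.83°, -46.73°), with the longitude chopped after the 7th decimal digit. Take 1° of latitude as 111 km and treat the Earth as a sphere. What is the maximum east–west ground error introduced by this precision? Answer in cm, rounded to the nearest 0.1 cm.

Truncating at 7 decimal places can drop up to a full unit in the last place, so the longitude may be off by as much as 1e-07°.
One degree of longitude at 81.83° is 111000 × cos 81.83° ≈ 111000 × 0.1421 = 15774.3 m.
Maximum E–W displacement: 1e-07 × 15774.3 = 0.00157743 m.
That is 0.00157743 m = 0.15774 cm.

0.2 cm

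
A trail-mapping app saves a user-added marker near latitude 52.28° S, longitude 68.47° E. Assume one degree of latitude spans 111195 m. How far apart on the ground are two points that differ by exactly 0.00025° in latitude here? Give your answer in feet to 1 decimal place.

91.2 feet

Along a meridian 0.00025° is 0.00025 × 111195 = 27.7988 m.
In feet: 27.7988 m ÷ 0.3048 ≈ 91.203 ft.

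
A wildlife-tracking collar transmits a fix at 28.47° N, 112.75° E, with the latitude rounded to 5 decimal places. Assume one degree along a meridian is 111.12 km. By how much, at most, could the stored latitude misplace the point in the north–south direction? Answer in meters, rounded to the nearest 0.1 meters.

Rounding to 5 decimal places leaves the latitude within ±5e-06° of the true value.
So the N–S error is at most 5e-06 × 111120 = 0.5556 m.

0.6 meters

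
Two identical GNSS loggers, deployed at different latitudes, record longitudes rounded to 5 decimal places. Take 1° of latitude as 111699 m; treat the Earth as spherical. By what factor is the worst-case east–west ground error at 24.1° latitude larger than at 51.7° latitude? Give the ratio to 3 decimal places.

1.473

Rounding to 5 decimal places leaves the longitude within ±5e-06° of the true value.
At 24.1°: 5e-06° × 111699 × cos 24.1° = 5e-06 × 111699 × 0.9128 ≈ 0.50981 m.
At 51.7°: 5e-06° × 111699 × cos 51.7° = 5e-06 × 111699 × 0.6198 ≈ 0.34614 m.
Ratio: 0.50981 / 0.34614 = cos 24.1° / cos 51.7° ≈ 1.4728.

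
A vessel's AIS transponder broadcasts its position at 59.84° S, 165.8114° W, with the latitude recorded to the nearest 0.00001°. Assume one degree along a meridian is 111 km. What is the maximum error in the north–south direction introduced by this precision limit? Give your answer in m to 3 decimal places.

Rounding to 5 decimal places leaves the latitude within ±5e-06° of the true value.
North–south distance: 5e-06° × 111000 m/° = 0.555 m.

0.555 m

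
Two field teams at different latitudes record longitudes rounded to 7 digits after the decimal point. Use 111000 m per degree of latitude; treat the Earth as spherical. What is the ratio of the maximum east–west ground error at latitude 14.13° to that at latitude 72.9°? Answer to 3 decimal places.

3.298

Rounding to 7 decimal places leaves the longitude within ±5e-08° of the true value.
Error at 14.13° = 5e-08° × 111000 × cos 14.13° ≈ 0.00555 × 0.9697 = 0.0053821 m.
Error at 72.9° = 5e-08° × 111000 × cos 72.9° ≈ 0.00555 × 0.2940 = 0.0016319 m.
Ratio: 0.0053821 / 0.0016319 = cos 14.13° / cos 72.9° ≈ 3.2980.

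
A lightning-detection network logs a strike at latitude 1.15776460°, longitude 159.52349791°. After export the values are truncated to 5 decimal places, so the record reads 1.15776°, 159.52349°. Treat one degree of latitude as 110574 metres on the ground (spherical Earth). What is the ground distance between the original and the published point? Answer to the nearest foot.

3 feet

The latitude changed by +0.00000460° and the longitude by +0.00000791°.
N–S: 0.00000460° × 110574 m/° = 0.50864 m.
East–west at this latitude: 0.00000791° × 110574 × cos 1.15776° ≈ 0.00000791 × 110551 = 0.874462 m.
Distance: √(0.50864² + 0.874462²) ≈ 1.01163 m.
Converting: 1.01163 m × 3.2808 ft/m ≈ 3.319 ft.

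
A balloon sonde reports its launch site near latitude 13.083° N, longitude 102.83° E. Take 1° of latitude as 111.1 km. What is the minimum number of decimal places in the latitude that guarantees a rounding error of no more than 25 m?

One degree of latitude covers 111100 m.
Rounding to N decimal places gives at most 0.5 × 10⁻ᴺ degrees of error, i.e. 0.5 × 10⁻ᴺ × 111100 m.
Setting 55550 × 10⁻ᴺ ≤ 25 gives 10ᴺ ≥ 2222, i.e. N ≥ 3.35.
N = 3 would give 55.6 m (too coarse); N = 4 gives 5.56 m ≤ 25 m.

4 decimal places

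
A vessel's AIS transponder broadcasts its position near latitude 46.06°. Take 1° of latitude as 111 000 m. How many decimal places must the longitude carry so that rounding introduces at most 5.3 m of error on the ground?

At 46.06° one degree of longitude covers 111000 × cos 46.06° ≈ 111000 × 0.6939 ≈ 77023.4 m.
With N decimal places the half-ulp bound is 0.5·10⁻ᴺ°, or 0.5·10⁻ᴺ × 77023.4 m on the ground.
Need 0.5 × 77023.4 × 10⁻ᴺ ≤ 5.3 → 10⁻ᴺ ≤ 1.376e-04, so N ≥ 3.86.
N = 3 would give 38.5 m (too coarse); N = 4 gives 3.85 m ≤ 5.3 m.

4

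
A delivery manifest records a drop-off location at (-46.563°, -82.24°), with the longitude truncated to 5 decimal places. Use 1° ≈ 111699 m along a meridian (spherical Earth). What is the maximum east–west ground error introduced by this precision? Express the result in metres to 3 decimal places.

0.768 metres

Truncating at 5 decimal places can drop up to a full unit in the last place, so the longitude may be off by as much as 1e-05°.
One degree of longitude at 46.563° is 111699 × cos 46.563° ≈ 111699 × 0.6876 = 76799.4 m.
East–west error: 1e-05° × 76799.4 m/° ≈ 0.767994 m.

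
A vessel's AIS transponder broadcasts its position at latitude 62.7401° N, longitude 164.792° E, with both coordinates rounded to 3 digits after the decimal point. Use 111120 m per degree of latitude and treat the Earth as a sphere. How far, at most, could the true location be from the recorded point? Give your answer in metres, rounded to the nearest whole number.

61 metres

Rounding to 3 decimal places leaves each coordinate within ±0.0005° of the true value.
N–S: 0.0005° × 111120 m/° = 55.56 m.
E–W at 62.7401°: 0.0005° × 111120 × cos 62.7401° = 0.0005 × 111120 × 0.4580 ≈ 25.448 m.
Worst case both components are at the extreme and orthogonal: √(55.56² + 25.448²) ≈ 61.1107 m.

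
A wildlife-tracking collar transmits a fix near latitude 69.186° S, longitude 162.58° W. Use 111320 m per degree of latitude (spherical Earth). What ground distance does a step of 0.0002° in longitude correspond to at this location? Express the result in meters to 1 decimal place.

7.9 meters

0.0002° of longitude at 69.186° is 0.0002 × 111320 × cos 69.186° ≈ 0.0002 × 39555.9 = 7.91119 m.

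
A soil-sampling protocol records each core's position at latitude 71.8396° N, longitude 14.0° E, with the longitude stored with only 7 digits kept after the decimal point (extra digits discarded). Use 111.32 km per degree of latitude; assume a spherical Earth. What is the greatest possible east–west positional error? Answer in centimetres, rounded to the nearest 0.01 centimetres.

Truncating at 7 decimal places can drop up to a full unit in the last place, so the longitude may be off by as much as 1e-07°.
Parallels shrink by cos φ, so at 71.8396° a degree of longitude is 111320 × 0.3117 ≈ 34696 m.
So at most 1e-07° × 34696 ≈ 0.0034696 m east–west.
That is 0.0034696 m = 0.34696 cm.

0.35 centimetres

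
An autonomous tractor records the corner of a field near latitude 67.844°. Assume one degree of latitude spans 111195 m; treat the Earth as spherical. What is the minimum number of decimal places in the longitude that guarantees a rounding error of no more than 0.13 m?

At 67.844° one degree of longitude covers 111195 × cos 67.844° ≈ 111195 × 0.3771 ≈ 41934.9 m.
Rounding to N decimal places gives at most 0.5 × 10⁻ᴺ degrees of error, i.e. 0.5 × 10⁻ᴺ × 41934.9 m.
Setting 20967.5 × 10⁻ᴺ ≤ 0.13 gives 10ᴺ ≥ 1.613e+05, i.e. N ≥ 5.21.
At 5 places the error can reach 0.21 m, but 6 places keeps it to 0.021 m.

6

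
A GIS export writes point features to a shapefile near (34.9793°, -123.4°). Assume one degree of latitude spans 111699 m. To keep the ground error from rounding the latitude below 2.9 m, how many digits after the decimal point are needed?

One degree of latitude covers 111699 m.
N decimal places → at most half a unit in the last place, 0.5 × 10⁻ᴺ° = 111699/2 × 10⁻ᴺ m.
Need 0.5 × 111699 × 10⁻ᴺ ≤ 2.9 → 10⁻ᴺ ≤ 5.193e-05, so N ≥ 4.28.
N = 4 would give 5.58 m (too coarse); N = 5 gives 0.558 m ≤ 2.9 m.

5 decimal places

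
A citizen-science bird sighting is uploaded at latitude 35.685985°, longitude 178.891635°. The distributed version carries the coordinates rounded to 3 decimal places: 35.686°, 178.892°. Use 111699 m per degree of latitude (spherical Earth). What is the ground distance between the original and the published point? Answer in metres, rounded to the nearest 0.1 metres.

The latitude changed by -0.000015° and the longitude by -0.000365°.
North–south shift: -0.000015 × 111699 = -1.67548 m.
E–W at 35.686°: -0.000365° × 111699 × cos 35.686° = -0.000365 × 111699 × 0.8122 ≈ -33.1146 m.
Distance: √(1.67548² + 33.1146²) ≈ 33.1569 m.

33.2 metres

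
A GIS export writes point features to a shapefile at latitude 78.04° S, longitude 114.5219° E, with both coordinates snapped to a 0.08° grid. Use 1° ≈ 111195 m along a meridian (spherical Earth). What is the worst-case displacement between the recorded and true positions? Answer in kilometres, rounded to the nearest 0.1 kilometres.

4.5 kilometres

With a 0.08° grid the true value lies within half a step, ±0.08°/2 = ±0.04°, of the stored one.
Latitude error → 0.04 × 111195 = 4447.8 m along the meridian.
E–W at 78.04°: 0.04° × 111195 × cos 78.04° = 0.04 × 111195 × 0.2072 ≈ 921.712 m.
Combining orthogonally: (4447.8² + 921.712²)^½ ≈ 4542.3 m.
That is 4542.3 m = 4.5423 km.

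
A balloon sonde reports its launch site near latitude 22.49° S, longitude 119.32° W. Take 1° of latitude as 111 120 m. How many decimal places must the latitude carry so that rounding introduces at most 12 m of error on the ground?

One degree of latitude covers 111120 m.
With N decimal places the half-ulp bound is 0.5·10⁻ᴺ°, or 0.5·10⁻ᴺ × 111120 m on the ground.
Need 0.5 × 111120 × 10⁻ᴺ ≤ 12 → 10⁻ᴺ ≤ 2.160e-04, so N ≥ 3.67.
At 3 places the error can reach 55.6 m, but 4 places keeps it to 5.56 m.

4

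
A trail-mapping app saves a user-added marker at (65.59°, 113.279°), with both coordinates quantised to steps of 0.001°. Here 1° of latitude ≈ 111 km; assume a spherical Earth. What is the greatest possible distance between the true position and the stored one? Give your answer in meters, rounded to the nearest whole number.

With a 0.001° grid the true value lies within half a step, ±0.001°/2 = ±0.0005°, of the stored one.
North–south component: 0.0005° × 111000 = 55.5 m.
Longitude error → 0.0005 × 111000 × cos 65.59° = 0.0005 × 111000 × 0.4133 ≈ 22.9361 m.
Worst case both components are at the extreme and orthogonal: √(55.5² + 22.9361²) ≈ 60.0526 m.

60 meters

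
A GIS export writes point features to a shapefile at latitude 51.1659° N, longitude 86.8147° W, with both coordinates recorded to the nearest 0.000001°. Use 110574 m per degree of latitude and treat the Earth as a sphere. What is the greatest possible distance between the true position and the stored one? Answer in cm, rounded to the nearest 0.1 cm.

6.5 cm

Rounding to 6 decimal places leaves each coordinate within ±5e-07° of the true value.
N–S: 5e-07° × 110574 m/° = 0.055287 m.
East–west component at 51.1659°: 5e-07° × 110574 × cos 51.1659° ≈ 5e-07 × 69337.4 ≈ 0.0346687 m.
Combining orthogonally: (0.055287² + 0.0346687²)^½ ≈ 0.0652577 m.
That is 0.0652577 m = 6.5258 cm.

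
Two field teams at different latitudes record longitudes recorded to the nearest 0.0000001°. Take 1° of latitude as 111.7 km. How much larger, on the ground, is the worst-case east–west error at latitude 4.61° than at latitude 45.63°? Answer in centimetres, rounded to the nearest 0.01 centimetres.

0.17 centimetres

Rounding to 7 decimal places leaves the longitude within ±5e-08° of the true value.
At 4.61°: 5e-08° × 111700 × cos 4.61° = 5e-08 × 111700 × 0.9968 ≈ 0.0055669 m.
Error at 45.63° = 5e-08° × 111700 × cos 45.63° ≈ 0.005585 × 0.6993 = 0.0039055 m.
Difference: 0.0055669 − 0.0039055 = 0.0016614 m.
That is 0.0016614 m = 0.16614 cm.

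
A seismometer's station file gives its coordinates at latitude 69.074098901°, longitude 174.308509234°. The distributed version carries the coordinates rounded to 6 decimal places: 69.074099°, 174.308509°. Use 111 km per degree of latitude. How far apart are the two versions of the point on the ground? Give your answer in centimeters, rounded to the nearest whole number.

The latitude changed by -0.000000099° and the longitude by +0.000000234°.
North–south shift: -0.000000099 × 111000 = -0.010989 m.
East–west at this latitude: 0.000000234° × 111000 × cos 69.0741° ≈ 0.000000234 × 39644.8 = 0.00927688 m.
Distance: √(0.010989² + 0.00927688²) ≈ 0.0143812 m.
That is 0.0143812 m = 1.4381 cm.

1 centimeters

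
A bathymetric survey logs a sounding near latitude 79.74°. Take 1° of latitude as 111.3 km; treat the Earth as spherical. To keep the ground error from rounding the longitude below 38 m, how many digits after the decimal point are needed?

3 decimal places

At 79.74° one degree of longitude covers 111300 × cos 79.74° ≈ 111300 × 0.1781 ≈ 19824.2 m.
Rounding to N decimal places gives at most 0.5 × 10⁻ᴺ degrees of error, i.e. 0.5 × 10⁻ᴺ × 19824.2 m.
Setting 9912.12 × 10⁻ᴺ ≤ 38 gives 10ᴺ ≥ 260.8, i.e. N ≥ 2.42.
So 3 decimal places suffice (9.91 m); 2 would allow up to 99.1 m.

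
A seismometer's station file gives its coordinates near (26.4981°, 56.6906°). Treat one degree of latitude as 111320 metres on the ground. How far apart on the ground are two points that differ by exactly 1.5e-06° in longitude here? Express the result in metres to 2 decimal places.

0.15 metres

1.5e-06° of longitude at 26.4981° is 1.5e-06 × 111320 × cos 26.4981° ≈ 1.5e-06 × 99625.7 = 0.149439 m.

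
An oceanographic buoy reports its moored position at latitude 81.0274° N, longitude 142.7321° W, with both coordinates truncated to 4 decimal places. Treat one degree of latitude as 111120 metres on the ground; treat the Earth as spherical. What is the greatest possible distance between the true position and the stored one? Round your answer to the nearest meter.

11 meters

Truncating at 4 decimal places can drop up to a full unit in the last place, so each coordinate may be off by as much as 0.0001°.
Latitude error → 0.0001 × 111120 = 11.112 m along the meridian.
E–W at 81.0274°: 0.0001° × 111120 × cos 81.0274° = 0.0001 × 111120 × 0.1560 ≈ 1.73305 m.
Worst case both components are at the extreme and orthogonal: √(11.112² + 1.73305²) ≈ 11.2463 m.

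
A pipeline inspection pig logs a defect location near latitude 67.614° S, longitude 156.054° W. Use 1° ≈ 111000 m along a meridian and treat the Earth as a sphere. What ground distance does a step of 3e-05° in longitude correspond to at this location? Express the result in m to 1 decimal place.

At 67.614° a degree of longitude is 111000 × cos 67.614° ≈ 42273.7 m, so 3e-05° corresponds to 1.26821 m.

1.3 m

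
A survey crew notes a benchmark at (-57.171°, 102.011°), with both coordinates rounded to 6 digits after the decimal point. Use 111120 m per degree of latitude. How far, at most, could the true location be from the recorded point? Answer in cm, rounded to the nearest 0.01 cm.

Rounding to 6 decimal places leaves each coordinate within ±5e-07° of the true value.
N–S: 5e-07° × 111120 m/° = 0.05556 m.
Longitude error → 5e-07 × 111120 × cos 57.171° = 5e-07 × 111120 × 0.5421 ≈ 0.0301209 m.
Worst case both components are at the extreme and orthogonal: √(0.05556² + 0.0301209²) ≈ 0.0631996 m.
That is 0.0631996 m = 6.32 cm.

6.32 cm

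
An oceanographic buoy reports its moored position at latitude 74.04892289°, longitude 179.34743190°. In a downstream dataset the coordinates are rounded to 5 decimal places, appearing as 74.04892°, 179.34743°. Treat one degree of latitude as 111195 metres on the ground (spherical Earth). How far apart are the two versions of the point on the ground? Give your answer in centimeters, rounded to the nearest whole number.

The latitude changed by +0.00000289° and the longitude by +0.00000190°.
N–S: 0.00000289° × 111195 m/° = 0.321354 m.
East–west at this latitude: 0.00000190° × 111195 × cos 74.0489° ≈ 0.00000190 × 30558.2 = 0.0580606 m.
Distance: √(0.321354² + 0.0580606²) ≈ 0.326556 m.
That is 0.326556 m = 32.656 cm.

33 centimeters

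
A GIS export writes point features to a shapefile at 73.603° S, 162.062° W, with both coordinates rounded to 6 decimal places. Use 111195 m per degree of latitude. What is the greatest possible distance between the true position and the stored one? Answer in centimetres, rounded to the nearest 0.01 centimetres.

5.78 centimetres

Rounding to 6 decimal places leaves each coordinate within ±5e-07° of the true value.
N–S: 5e-07° × 111195 m/° = 0.0555975 m.
E–W at 73.603°: 5e-07° × 111195 × cos 73.603° = 5e-07 × 111195 × 0.2823 ≈ 0.0156947 m.
Worst case both components are at the extreme and orthogonal: √(0.0555975² + 0.0156947²) ≈ 0.0577703 m.
That is 0.0577703 m = 5.777 cm.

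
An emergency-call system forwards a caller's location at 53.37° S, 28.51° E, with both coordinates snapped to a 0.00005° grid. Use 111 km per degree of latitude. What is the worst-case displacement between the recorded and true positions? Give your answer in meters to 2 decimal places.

With a 0.00005° grid the true value lies within half a step, ±0.00005°/2 = ±2.5e-05°, of the stored one.
Latitude error → 2.5e-05 × 111000 = 2.775 m along the meridian.
E–W at 53.37°: 2.5e-05° × 111000 × cos 53.37° = 2.5e-05 × 111000 × 0.5966 ≈ 1.65569 m.
The two errors are perpendicular, so the maximum displacement is √(2.775² + 1.65569²) ≈ 3.2314 m.

3.23 meters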